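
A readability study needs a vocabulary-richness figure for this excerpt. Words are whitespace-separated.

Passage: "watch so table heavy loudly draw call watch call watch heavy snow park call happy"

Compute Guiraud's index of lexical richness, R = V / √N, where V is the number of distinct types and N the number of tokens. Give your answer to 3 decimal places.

N = 15, V = 10.
√N = 3.872983
R = 10 / 3.872983 = 2.582

2.582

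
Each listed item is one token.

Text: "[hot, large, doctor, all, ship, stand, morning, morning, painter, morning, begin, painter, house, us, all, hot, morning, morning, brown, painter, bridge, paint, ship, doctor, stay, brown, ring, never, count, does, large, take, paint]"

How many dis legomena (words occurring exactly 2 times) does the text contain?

Frequencies: morning:5, painter:3, hot:2, large:2, doctor:2, all:2, ship:2, brown:2, paint:2, stand:1, begin:1, house:1, us:1, bridge:1, stay:1, ring:1, never:1, count:1, does:1, take:1
Words with frequency 2: all, brown, doctor, hot, large, paint, ship

7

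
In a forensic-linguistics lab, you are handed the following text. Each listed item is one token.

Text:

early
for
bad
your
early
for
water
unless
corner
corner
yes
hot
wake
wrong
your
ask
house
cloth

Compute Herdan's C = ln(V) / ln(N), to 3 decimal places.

N = 18, V = 14.
ln(V) = 2.639057, ln(N) = 2.890372
C = 2.639057 / 2.890372 = 0.913

0.913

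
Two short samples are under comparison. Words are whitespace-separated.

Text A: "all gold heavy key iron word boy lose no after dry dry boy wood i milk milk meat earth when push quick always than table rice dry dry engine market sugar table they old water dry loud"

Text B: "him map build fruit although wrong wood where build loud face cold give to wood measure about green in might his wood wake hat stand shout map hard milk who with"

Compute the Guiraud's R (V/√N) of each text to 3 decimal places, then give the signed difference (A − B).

0.083

A: V=30, N=37, R=4.932
B: V=27, N=31, R=4.849
Difference = 4.932 − 4.849 = 0.083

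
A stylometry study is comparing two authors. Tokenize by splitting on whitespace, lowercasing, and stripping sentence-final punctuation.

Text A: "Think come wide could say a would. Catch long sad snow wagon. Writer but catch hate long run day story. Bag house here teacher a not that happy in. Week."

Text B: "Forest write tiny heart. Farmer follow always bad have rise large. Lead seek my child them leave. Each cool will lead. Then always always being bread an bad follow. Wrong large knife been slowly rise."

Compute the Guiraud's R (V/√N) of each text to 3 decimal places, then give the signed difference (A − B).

A: V=27, N=30, R=4.930
B: V=28, N=35, R=4.733
Difference = 4.930 − 4.733 = 0.197

0.197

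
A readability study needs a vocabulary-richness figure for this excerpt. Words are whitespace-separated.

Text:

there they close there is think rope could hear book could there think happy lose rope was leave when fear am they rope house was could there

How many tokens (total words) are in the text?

Tokens: there, they, close, there, is, think, rope, could, hear, book, could, there, think, happy, lose, rope, was, leave, when, fear, am, they, rope, house, was, could, there
N = 27

27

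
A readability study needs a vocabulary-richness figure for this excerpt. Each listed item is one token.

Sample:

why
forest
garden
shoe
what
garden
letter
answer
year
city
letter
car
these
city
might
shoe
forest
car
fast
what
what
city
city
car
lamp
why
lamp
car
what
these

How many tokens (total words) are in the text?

Tokens: why, forest, garden, shoe, what, garden, letter, answer, year, city, letter, car, these, city, might, shoe, forest, car, fast, what, what, city, city, car, lamp, why, lamp, car, what, these
N = 30

30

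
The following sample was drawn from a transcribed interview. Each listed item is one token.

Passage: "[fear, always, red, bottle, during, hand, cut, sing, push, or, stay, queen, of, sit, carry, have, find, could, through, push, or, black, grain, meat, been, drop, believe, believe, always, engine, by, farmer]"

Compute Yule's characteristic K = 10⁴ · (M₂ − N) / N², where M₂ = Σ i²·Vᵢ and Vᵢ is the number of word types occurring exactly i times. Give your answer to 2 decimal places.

Frequencies: always:2, push:2, or:2, believe:2, fear:1, red:1, bottle:1, during:1, hand:1, cut:1, sing:1, stay:1, queen:1, of:1, sit:1, carry:1, have:1, find:1, could:1, through:1, … (8 more, each freq 1)
N = 32. Frequency spectrum: V_1=24, V_2=4
M₂ = 1²·24 + 2²·4 = 40
K = 10000 × (40 − 32) / 32² = 78.13

78.13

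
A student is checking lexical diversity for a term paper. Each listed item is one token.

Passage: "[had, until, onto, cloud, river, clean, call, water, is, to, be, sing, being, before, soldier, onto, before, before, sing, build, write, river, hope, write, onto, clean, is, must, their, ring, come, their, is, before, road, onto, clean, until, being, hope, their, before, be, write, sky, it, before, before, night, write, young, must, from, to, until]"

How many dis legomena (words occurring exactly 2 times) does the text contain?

7

Frequencies: before:7, onto:4, write:4, until:3, clean:3, is:3, their:3, river:2, to:2, be:2, sing:2, being:2, hope:2, must:2, had:1, cloud:1, call:1, water:1, soldier:1, build:1, … (8 more, each freq 1)
Words with frequency 2: be, being, hope, must, river, sing, to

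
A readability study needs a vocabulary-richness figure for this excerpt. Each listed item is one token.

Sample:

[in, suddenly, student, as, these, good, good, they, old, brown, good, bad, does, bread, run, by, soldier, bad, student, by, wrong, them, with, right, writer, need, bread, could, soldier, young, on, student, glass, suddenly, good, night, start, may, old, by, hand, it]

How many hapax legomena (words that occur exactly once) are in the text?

22

Frequencies: good:4, student:3, by:3, suddenly:2, old:2, bad:2, bread:2, soldier:2, in:1, as:1, these:1, they:1, brown:1, does:1, run:1, wrong:1, them:1, with:1, right:1, writer:1, … (10 more, each freq 1)
Hapax (freq=1): as, brown, could, does, glass, hand, in, it, may, need, night, on, right, run, start, them, these, they, with, writer, wrong, young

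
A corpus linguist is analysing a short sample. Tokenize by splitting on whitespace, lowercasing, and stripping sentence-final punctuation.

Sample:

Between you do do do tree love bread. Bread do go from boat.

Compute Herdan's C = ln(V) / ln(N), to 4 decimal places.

N = 13, V = 9.
ln(V) = 2.197225, ln(N) = 2.564949
C = 2.197225 / 2.564949 = 0.8566

0.8566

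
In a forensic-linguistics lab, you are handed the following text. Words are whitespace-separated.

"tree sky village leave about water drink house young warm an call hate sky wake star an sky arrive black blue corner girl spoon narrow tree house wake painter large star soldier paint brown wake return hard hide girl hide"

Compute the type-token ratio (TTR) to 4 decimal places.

N = 40 tokens, V = 30 types.
TTR = V / N = 30 / 40 = 0.7500

0.7500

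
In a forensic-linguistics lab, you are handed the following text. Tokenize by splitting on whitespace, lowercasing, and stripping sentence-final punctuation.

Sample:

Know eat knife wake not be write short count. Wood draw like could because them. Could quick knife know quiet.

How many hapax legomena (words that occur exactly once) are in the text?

14

Frequencies: know:2, knife:2, could:2, eat:1, wake:1, not:1, be:1, write:1, short:1, count:1, wood:1, draw:1, like:1, because:1, them:1, quick:1, quiet:1
Hapax (freq=1): be, because, count, draw, eat, like, not, quick, quiet, short, them, wake, wood, write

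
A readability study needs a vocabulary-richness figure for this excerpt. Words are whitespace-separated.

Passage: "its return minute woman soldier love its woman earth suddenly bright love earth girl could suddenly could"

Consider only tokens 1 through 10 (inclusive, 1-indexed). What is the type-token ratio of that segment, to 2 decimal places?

Segment tokens 1–10: its, return, minute, woman, soldier, love, its, woman, earth, suddenly
Segment N = 10, segment V = 8.
TTR = 8 / 10 = 0.80

0.80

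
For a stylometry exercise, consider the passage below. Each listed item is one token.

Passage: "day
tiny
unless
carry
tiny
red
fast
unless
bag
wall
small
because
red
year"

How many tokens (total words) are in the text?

Tokens: day, tiny, unless, carry, tiny, red, fast, unless, bag, wall, small, because, red, year
N = 14

14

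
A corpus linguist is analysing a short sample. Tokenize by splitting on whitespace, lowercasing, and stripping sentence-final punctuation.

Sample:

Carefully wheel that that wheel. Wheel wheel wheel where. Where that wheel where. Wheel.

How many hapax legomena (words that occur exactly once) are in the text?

1

Frequencies: wheel:7, that:3, where:3, carefully:1
Hapax (freq=1): carefully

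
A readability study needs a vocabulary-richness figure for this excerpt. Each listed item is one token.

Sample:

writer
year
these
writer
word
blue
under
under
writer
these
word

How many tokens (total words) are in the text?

Tokens: writer, year, these, writer, word, blue, under, under, writer, these, word
N = 11

11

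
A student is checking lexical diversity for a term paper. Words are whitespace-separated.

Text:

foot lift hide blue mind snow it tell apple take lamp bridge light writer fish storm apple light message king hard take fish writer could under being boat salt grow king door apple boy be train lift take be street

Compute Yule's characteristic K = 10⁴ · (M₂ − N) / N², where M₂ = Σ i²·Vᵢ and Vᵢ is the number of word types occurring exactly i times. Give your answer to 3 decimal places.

150.000

Frequencies: apple:3, take:3, lift:2, light:2, writer:2, fish:2, king:2, be:2, foot:1, hide:1, blue:1, mind:1, snow:1, it:1, tell:1, lamp:1, bridge:1, storm:1, message:1, hard:1, … (10 more, each freq 1)
N = 40. Frequency spectrum: V_1=22, V_2=6, V_3=2
M₂ = 1²·22 + 2²·6 + 3²·2 = 64
K = 10000 × (64 − 40) / 40² = 150.000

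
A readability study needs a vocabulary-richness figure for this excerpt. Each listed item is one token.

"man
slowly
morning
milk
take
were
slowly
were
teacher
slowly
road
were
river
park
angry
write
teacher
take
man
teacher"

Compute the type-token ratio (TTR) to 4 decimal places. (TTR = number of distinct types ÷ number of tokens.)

0.6000

N = 20 tokens, V = 12 types.
TTR = V / N = 12 / 20 = 0.6000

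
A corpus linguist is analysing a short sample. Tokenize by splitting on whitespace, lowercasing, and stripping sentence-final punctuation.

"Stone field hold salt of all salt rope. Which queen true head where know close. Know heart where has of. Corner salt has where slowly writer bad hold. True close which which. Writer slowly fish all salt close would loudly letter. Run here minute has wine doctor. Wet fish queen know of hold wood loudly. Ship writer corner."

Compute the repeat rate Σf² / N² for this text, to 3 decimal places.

0.039

Frequencies: salt:4, hold:3, of:3, which:3, where:3, know:3, close:3, has:3, writer:3, all:2, queen:2, true:2, corner:2, slowly:2, fish:2, loudly:2, stone:1, field:1, rope:1, head:1, … (12 more, each freq 1)
Σf² = 132; N² = 3364
Repeat rate = 132 / 3364 = 0.039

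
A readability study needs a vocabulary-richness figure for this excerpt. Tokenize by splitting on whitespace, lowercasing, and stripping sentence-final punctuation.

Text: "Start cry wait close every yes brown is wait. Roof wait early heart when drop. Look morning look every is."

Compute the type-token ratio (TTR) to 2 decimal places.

N = 20 tokens, V = 15 types.
TTR = V / N = 15 / 20 = 0.75

0.75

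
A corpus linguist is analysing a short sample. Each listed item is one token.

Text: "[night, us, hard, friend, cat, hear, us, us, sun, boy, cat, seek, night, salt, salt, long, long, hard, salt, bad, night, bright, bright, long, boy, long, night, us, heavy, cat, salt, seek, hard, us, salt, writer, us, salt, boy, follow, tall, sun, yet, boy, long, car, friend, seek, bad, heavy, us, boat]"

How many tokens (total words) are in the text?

Tokens: night, us, hard, friend, cat, hear, us, us, sun, boy, cat, seek, night, salt, salt, long, long, hard, salt, bad, night, bright, bright, long, boy, long, night, us, heavy, cat, salt, seek, hard, us, salt, writer, us, salt, boy, follow, tall, sun, yet, boy, long, car, friend, seek, bad, heavy, us, boat
N = 52

52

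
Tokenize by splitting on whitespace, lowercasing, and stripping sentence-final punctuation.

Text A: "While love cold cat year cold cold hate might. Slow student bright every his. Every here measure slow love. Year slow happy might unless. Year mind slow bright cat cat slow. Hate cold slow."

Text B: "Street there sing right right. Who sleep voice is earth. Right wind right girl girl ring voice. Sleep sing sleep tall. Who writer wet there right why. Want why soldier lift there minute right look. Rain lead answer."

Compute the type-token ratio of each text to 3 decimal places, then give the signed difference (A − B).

TTR(A) = 17/34 = 0.500
TTR(B) = 24/38 = 0.632
Difference = 0.500 − 0.632 = -0.132

-0.132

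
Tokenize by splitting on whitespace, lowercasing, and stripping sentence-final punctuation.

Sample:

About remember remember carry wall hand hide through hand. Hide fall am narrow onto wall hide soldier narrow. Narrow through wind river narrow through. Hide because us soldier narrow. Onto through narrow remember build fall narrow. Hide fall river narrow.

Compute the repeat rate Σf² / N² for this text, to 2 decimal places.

Frequencies: narrow:8, hide:5, through:4, remember:3, fall:3, wall:2, hand:2, onto:2, soldier:2, river:2, about:1, carry:1, am:1, wind:1, because:1, us:1, build:1
Σf² = 150; N² = 1600
Repeat rate = 150 / 1600 = 0.09

0.09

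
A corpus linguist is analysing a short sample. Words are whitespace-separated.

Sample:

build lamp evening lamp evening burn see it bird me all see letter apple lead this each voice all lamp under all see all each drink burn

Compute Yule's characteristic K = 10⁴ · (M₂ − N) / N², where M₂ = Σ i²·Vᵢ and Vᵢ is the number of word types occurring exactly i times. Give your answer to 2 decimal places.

Frequencies: all:4, lamp:3, see:3, evening:2, burn:2, each:2, build:1, it:1, bird:1, me:1, letter:1, apple:1, lead:1, this:1, voice:1, under:1, drink:1
N = 27. Frequency spectrum: V_1=11, V_2=3, V_3=2, V_4=1
M₂ = 1²·11 + 2²·3 + 3²·2 + 4²·1 = 57
K = 10000 × (57 − 27) / 27² = 411.52

411.52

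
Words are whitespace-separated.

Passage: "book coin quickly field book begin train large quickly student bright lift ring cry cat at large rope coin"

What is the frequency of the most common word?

Frequencies: book:2, coin:2, quickly:2, large:2, field:1, begin:1, train:1, student:1, bright:1, lift:1, ring:1, cry:1, cat:1, at:1, rope:1
Most common: 'book' with frequency 2.

2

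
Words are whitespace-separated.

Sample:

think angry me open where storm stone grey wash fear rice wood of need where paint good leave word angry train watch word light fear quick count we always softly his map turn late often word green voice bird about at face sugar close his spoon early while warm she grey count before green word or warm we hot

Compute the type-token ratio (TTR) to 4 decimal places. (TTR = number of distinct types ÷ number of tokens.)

0.7966

N = 59 tokens, V = 47 types.
TTR = V / N = 47 / 59 = 0.7966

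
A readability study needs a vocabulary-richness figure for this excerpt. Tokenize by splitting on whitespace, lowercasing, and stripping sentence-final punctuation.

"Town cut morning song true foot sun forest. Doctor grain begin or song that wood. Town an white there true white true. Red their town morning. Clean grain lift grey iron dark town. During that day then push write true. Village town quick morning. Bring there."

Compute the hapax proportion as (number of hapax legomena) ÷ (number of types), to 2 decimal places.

0.75

Frequencies: town:5, true:4, morning:3, song:2, grain:2, that:2, white:2, there:2, cut:1, foot:1, sun:1, forest:1, doctor:1, begin:1, or:1, wood:1, an:1, red:1, their:1, clean:1, … (12 more, each freq 1)
Hapax count = 24; type count = 32.
Ratio = 24 / 32 = 0.75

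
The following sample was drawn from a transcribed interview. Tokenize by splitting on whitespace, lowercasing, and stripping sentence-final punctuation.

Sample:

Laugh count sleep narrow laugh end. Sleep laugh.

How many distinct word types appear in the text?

Distinct types: {count, end, laugh, narrow, sleep}
V = 5

5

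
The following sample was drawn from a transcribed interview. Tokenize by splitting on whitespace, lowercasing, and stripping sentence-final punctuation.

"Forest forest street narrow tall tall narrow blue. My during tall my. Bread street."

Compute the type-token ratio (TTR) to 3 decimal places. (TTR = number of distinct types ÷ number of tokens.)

0.571

N = 14 tokens, V = 8 types.
TTR = V / N = 8 / 14 = 0.571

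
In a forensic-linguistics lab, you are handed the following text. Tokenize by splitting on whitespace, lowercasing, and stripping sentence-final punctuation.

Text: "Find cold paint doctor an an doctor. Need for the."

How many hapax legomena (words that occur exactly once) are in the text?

Frequencies: doctor:2, an:2, find:1, cold:1, paint:1, need:1, for:1, the:1
Hapax (freq=1): cold, find, for, need, paint, the

6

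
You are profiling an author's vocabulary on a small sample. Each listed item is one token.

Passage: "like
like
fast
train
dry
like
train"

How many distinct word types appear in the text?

4

Distinct types: {dry, fast, like, train}
V = 4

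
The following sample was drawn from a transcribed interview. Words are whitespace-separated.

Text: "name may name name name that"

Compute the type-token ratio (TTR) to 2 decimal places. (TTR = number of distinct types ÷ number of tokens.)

N = 6 tokens, V = 3 types.
TTR = V / N = 3 / 6 = 0.50

0.50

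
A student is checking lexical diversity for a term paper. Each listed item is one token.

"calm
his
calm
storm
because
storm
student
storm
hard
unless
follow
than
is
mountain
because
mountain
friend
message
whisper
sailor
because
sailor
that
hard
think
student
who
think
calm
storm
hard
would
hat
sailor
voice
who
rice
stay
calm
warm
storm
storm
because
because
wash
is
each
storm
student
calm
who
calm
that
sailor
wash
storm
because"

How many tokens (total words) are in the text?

Tokens: calm, his, calm, storm, because, storm, student, storm, hard, unless, follow, than, is, mountain, because, mountain, friend, message, whisper, sailor, because, sailor, that, hard, think, student, who, think, calm, storm, hard, would, hat, sailor, voice, who, rice, stay, calm, warm, storm, storm, because, because, wash, is, each, storm, student, calm, who, calm, that, sailor, wash, storm, because
N = 57

57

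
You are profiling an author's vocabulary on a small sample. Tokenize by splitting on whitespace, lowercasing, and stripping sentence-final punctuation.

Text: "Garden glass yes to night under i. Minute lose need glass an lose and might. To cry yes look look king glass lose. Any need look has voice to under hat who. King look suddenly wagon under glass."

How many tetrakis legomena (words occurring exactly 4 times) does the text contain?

Frequencies: glass:4, look:4, to:3, under:3, lose:3, yes:2, need:2, king:2, garden:1, night:1, i:1, minute:1, an:1, and:1, might:1, cry:1, any:1, has:1, voice:1, hat:1, … (3 more, each freq 1)
Words with frequency 4: glass, look

2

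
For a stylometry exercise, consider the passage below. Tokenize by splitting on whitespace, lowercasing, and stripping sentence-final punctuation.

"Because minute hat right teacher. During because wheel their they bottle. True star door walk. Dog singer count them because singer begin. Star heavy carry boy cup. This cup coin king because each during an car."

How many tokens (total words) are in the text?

36

Tokens: because, minute, hat, right, teacher, during, because, wheel, their, they, bottle, true, star, door, walk, dog, singer, count, them, because, singer, begin, star, heavy, carry, boy, cup, this, cup, coin, king, because, each, during, an, car
N = 36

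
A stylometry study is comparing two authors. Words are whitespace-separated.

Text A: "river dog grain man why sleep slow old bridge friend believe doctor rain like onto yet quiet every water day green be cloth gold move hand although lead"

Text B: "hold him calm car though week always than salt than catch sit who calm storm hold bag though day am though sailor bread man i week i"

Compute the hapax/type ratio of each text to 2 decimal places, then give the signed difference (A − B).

A: hapax=28, V=28, ratio=1.00
B: hapax=14, V=20, ratio=0.70
Difference = 1.00 − 0.70 = 0.30

0.30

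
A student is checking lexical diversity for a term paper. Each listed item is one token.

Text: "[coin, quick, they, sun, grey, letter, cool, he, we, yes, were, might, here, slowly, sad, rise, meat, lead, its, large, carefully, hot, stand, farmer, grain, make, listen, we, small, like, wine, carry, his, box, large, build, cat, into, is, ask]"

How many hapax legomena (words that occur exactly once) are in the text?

Frequencies: we:2, large:2, coin:1, quick:1, they:1, sun:1, grey:1, letter:1, cool:1, he:1, yes:1, were:1, might:1, here:1, slowly:1, sad:1, rise:1, meat:1, lead:1, its:1, … (18 more, each freq 1)
Hapax (freq=1): ask, box, build, carefully, carry, cat, coin, cool, farmer, grain, grey, he, here, his, hot, into, is, its, lead, letter, like, listen, make, meat, might, quick, rise, sad, slowly, small, stand, sun, they, were, wine, yes

36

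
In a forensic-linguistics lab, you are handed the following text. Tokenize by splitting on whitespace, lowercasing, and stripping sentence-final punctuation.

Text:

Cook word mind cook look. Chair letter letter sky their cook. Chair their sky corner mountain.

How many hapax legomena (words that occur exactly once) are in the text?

Frequencies: cook:3, chair:2, letter:2, sky:2, their:2, word:1, mind:1, look:1, corner:1, mountain:1
Hapax (freq=1): corner, look, mind, mountain, word

5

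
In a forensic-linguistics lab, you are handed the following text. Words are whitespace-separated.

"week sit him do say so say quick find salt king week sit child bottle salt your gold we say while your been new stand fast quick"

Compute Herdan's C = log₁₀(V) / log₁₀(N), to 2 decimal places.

N = 27, V = 20.
log₁₀(V) = 1.301030, log₁₀(N) = 1.431364
C = 1.301030 / 1.431364 = 0.91

0.91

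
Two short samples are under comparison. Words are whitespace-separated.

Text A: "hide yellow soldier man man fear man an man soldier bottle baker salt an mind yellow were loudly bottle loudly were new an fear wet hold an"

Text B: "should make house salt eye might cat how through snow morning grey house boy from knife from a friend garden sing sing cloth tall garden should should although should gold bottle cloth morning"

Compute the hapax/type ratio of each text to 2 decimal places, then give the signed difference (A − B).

-0.24

A: hapax=7, V=15, ratio=0.47
B: hapax=17, V=24, ratio=0.71
Difference = 0.47 − 0.71 = -0.24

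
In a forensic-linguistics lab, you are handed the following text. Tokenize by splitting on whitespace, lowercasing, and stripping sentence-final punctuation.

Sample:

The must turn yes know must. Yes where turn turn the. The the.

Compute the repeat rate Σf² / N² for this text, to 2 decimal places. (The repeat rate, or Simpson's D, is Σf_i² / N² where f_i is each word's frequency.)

0.21

Frequencies: the:4, turn:3, must:2, yes:2, know:1, where:1
Σf² = 35; N² = 169
Repeat rate = 35 / 169 = 0.21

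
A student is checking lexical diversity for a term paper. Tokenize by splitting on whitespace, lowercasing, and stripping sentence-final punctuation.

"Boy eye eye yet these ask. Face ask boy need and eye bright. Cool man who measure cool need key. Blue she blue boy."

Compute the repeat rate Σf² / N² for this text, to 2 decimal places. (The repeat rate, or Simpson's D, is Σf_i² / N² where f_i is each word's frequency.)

0.08

Frequencies: boy:3, eye:3, ask:2, need:2, cool:2, blue:2, yet:1, these:1, face:1, and:1, bright:1, man:1, who:1, measure:1, key:1, she:1
Σf² = 44; N² = 576
Repeat rate = 44 / 576 = 0.08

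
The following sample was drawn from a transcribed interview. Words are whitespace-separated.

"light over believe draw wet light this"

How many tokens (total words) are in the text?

7

Tokens: light, over, believe, draw, wet, light, this
N = 7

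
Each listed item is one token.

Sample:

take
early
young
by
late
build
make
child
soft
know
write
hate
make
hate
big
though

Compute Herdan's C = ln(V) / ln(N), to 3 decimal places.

N = 16, V = 14.
ln(V) = 2.639057, ln(N) = 2.772589
C = 2.639057 / 2.772589 = 0.952

0.952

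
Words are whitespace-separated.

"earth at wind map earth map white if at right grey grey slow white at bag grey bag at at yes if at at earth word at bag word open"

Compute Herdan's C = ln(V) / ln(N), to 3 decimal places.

0.754

N = 30, V = 13.
ln(V) = 2.564949, ln(N) = 3.401197
C = 2.564949 / 3.401197 = 0.754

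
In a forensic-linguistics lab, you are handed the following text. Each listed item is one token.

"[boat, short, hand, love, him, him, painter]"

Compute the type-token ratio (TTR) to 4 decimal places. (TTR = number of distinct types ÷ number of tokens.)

0.8571

N = 7 tokens, V = 6 types.
TTR = V / N = 6 / 7 = 0.8571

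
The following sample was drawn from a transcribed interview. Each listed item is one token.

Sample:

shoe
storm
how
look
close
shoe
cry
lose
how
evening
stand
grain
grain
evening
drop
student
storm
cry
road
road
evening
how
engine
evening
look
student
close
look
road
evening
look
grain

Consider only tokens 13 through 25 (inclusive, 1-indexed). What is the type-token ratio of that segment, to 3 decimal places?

0.769

Segment tokens 13–25: grain, evening, drop, student, storm, cry, road, road, evening, how, engine, evening, look
Segment N = 13, segment V = 10.
TTR = 10 / 13 = 0.769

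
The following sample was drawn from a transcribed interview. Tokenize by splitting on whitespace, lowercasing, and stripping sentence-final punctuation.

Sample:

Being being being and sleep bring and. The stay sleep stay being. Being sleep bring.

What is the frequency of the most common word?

Frequencies: being:5, sleep:3, and:2, bring:2, stay:2, the:1
Most common: 'being' with frequency 5.

5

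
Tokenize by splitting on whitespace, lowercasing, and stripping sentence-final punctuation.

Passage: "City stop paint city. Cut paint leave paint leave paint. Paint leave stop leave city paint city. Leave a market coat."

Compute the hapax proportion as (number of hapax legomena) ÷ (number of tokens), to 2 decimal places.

0.19

Frequencies: paint:6, leave:5, city:4, stop:2, cut:1, a:1, market:1, coat:1
Hapax count = 4; token count = 21.
Ratio = 4 / 21 = 0.19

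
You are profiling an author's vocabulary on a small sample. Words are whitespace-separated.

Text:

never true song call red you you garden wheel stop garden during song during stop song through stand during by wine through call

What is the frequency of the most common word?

3

Frequencies: song:3, during:3, call:2, you:2, garden:2, stop:2, through:2, never:1, true:1, red:1, wheel:1, stand:1, by:1, wine:1
Most common: 'song' with frequency 3.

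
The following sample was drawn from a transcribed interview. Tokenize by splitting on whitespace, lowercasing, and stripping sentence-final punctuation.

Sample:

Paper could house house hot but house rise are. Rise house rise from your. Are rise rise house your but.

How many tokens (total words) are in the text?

Tokens: paper, could, house, house, hot, but, house, rise, are, rise, house, rise, from, your, are, rise, rise, house, your, but
N = 20

20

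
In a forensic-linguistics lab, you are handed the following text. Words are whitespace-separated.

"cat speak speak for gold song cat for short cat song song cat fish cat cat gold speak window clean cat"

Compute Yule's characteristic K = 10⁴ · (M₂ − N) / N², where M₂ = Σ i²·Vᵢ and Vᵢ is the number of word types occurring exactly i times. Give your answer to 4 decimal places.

Frequencies: cat:7, speak:3, song:3, for:2, gold:2, short:1, fish:1, window:1, clean:1
N = 21. Frequency spectrum: V_1=4, V_2=2, V_3=2, V_7=1
M₂ = 1²·4 + 2²·2 + 3²·2 + 7²·1 = 79
K = 10000 × (79 − 21) / 21² = 1315.1927

1315.1927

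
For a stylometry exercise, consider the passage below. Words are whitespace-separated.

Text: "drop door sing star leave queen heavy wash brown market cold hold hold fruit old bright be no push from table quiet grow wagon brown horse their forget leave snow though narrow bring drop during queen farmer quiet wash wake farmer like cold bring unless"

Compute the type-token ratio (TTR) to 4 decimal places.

0.7778

N = 45 tokens, V = 35 types.
TTR = V / N = 35 / 45 = 0.7778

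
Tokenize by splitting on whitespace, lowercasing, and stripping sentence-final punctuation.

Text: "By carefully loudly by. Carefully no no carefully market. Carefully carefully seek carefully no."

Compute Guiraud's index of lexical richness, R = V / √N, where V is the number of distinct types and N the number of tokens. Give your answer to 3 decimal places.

1.604

N = 14, V = 6.
√N = 3.741657
R = 6 / 3.741657 = 1.604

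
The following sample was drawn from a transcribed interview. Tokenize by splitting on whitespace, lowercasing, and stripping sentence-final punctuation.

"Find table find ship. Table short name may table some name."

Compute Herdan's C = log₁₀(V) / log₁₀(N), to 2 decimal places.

0.81

N = 11, V = 7.
log₁₀(V) = 0.845098, log₁₀(N) = 1.041393
C = 0.845098 / 1.041393 = 0.81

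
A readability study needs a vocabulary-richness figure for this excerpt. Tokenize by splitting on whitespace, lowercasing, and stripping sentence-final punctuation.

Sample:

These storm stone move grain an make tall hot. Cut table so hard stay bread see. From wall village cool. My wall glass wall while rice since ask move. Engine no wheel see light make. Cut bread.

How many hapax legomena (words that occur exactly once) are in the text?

24

Frequencies: wall:3, move:2, make:2, cut:2, bread:2, see:2, these:1, storm:1, stone:1, grain:1, an:1, tall:1, hot:1, table:1, so:1, hard:1, stay:1, from:1, village:1, cool:1, … (10 more, each freq 1)
Hapax (freq=1): an, ask, cool, engine, from, glass, grain, hard, hot, light, my, no, rice, since, so, stay, stone, storm, table, tall, these, village, wheel, while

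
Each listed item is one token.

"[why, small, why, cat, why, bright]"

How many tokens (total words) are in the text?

Tokens: why, small, why, cat, why, bright
N = 6

6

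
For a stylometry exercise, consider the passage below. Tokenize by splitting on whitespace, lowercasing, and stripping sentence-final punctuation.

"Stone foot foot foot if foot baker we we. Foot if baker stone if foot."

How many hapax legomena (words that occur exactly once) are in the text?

Frequencies: foot:6, if:3, stone:2, baker:2, we:2
Hapax (freq=1): (none)

0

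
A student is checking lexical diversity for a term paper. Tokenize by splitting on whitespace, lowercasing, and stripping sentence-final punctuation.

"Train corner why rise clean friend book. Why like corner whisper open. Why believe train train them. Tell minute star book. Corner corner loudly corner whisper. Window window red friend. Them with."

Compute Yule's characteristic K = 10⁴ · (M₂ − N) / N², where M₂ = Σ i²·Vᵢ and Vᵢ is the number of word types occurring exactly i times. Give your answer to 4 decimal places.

410.1563

Frequencies: corner:5, train:3, why:3, friend:2, book:2, whisper:2, them:2, window:2, rise:1, clean:1, like:1, open:1, believe:1, tell:1, minute:1, star:1, loudly:1, red:1, with:1
N = 32. Frequency spectrum: V_1=11, V_2=5, V_3=2, V_5=1
M₂ = 1²·11 + 2²·5 + 3²·2 + 5²·1 = 74
K = 10000 × (74 − 32) / 32² = 410.1563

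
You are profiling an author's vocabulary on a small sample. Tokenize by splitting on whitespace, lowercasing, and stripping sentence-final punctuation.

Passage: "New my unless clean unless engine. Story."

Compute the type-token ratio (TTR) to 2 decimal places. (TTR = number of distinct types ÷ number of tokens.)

0.86

N = 7 tokens, V = 6 types.
TTR = V / N = 6 / 7 = 0.86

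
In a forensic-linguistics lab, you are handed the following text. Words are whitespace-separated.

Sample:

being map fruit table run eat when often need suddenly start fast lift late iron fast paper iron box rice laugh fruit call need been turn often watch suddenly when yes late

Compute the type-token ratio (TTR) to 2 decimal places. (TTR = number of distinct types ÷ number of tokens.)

0.75

N = 32 tokens, V = 24 types.
TTR = V / N = 24 / 32 = 0.75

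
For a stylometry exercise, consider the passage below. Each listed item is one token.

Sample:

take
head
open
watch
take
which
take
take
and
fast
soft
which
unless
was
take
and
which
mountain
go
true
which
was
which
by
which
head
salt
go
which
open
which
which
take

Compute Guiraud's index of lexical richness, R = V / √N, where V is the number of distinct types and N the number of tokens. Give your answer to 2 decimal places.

N = 33, V = 15.
√N = 5.744563
R = 15 / 5.744563 = 2.61

2.61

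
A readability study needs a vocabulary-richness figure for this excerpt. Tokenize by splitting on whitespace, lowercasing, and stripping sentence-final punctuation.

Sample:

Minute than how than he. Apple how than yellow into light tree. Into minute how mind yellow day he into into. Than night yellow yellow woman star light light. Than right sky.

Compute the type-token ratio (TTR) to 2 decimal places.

N = 32 tokens, V = 16 types.
TTR = V / N = 16 / 32 = 0.50

0.50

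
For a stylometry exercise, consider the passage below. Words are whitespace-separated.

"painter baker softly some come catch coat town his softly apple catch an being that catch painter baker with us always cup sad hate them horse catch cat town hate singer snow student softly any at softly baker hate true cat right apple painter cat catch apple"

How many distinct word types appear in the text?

29

Distinct types: {always, an, any, apple, at, baker, being, cat, catch, coat, come, cup, hate, his, horse, painter, right, sad, singer, snow, softly, some, student, that, them, town, true, us, with}
V = 29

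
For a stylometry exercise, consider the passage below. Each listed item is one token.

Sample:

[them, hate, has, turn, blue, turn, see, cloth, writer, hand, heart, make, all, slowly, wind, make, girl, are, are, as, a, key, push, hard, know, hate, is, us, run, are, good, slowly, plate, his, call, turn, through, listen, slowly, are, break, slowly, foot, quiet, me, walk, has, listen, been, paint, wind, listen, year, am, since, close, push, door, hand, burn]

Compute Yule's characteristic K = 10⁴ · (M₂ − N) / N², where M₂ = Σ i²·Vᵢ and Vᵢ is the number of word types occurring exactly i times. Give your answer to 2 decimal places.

Frequencies: slowly:4, are:4, turn:3, listen:3, hate:2, has:2, hand:2, make:2, wind:2, push:2, them:1, blue:1, see:1, cloth:1, writer:1, heart:1, all:1, girl:1, as:1, a:1, … (24 more, each freq 1)
N = 60. Frequency spectrum: V_1=34, V_2=6, V_3=2, V_4=2
M₂ = 1²·34 + 2²·6 + 3²·2 + 4²·2 = 108
K = 10000 × (108 − 60) / 60² = 133.33

133.33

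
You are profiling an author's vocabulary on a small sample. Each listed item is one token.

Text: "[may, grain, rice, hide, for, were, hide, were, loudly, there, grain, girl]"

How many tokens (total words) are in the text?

Tokens: may, grain, rice, hide, for, were, hide, were, loudly, there, grain, girl
N = 12

12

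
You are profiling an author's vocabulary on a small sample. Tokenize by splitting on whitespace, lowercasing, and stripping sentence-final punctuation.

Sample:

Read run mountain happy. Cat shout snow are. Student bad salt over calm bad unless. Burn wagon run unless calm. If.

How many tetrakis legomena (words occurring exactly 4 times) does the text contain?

Frequencies: run:2, bad:2, calm:2, unless:2, read:1, mountain:1, happy:1, cat:1, shout:1, snow:1, are:1, student:1, salt:1, over:1, burn:1, wagon:1, if:1
Words with frequency 4: (none)

0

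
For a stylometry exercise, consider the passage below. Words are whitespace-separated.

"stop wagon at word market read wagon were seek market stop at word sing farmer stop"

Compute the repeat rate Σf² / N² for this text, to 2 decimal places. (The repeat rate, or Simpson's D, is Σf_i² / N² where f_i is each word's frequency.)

0.12

Frequencies: stop:3, wagon:2, at:2, word:2, market:2, read:1, were:1, seek:1, sing:1, farmer:1
Σf² = 30; N² = 256
Repeat rate = 30 / 256 = 0.12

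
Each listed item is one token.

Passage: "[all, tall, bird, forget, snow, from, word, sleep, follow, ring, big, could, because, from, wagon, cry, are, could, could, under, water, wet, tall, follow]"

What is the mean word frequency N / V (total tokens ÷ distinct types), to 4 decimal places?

N = 24 tokens, V = 19 types.
Mean frequency = N / V = 24 / 19 = 1.2632

1.2632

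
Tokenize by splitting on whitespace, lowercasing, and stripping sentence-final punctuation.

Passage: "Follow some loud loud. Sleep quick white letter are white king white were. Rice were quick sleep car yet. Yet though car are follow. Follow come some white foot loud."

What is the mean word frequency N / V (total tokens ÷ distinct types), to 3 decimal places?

1.875

N = 30 tokens, V = 16 types.
Mean frequency = N / V = 30 / 16 = 1.875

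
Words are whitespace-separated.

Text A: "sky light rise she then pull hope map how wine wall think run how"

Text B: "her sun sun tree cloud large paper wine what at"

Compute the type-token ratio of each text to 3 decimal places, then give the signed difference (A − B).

0.029

TTR(A) = 13/14 = 0.929
TTR(B) = 9/10 = 0.900
Difference = 0.929 − 0.900 = 0.029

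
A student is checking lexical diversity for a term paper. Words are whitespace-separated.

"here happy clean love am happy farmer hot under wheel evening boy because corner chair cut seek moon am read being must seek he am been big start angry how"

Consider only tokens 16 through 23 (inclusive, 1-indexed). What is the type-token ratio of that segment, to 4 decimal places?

0.8750

Segment tokens 16–23: cut, seek, moon, am, read, being, must, seek
Segment N = 8, segment V = 7.
TTR = 7 / 8 = 0.8750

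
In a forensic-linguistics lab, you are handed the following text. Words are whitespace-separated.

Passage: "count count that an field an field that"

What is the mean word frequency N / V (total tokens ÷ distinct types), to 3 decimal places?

2.000

N = 8 tokens, V = 4 types.
Mean frequency = N / V = 8 / 4 = 2.000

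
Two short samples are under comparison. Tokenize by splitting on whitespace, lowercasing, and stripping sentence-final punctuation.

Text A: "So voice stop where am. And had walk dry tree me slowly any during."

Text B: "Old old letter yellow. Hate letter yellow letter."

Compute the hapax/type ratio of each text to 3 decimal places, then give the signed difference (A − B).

0.750

A: hapax=14, V=14, ratio=1.000
B: hapax=1, V=4, ratio=0.250
Difference = 1.000 − 0.250 = 0.750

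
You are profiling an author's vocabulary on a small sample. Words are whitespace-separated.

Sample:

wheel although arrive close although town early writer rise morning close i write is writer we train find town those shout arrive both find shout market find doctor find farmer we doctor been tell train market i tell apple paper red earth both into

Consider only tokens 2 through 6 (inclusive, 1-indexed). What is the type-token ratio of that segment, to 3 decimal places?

Segment tokens 2–6: although, arrive, close, although, town
Segment N = 5, segment V = 4.
TTR = 4 / 5 = 0.800

0.800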